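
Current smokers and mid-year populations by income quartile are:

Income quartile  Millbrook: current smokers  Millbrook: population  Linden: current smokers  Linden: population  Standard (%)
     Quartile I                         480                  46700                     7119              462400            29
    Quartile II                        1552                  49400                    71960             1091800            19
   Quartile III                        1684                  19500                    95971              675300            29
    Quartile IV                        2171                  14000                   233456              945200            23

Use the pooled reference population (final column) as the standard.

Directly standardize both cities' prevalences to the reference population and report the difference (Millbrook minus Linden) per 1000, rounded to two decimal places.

Income-specific rates per 1000 for Millbrook: 10.278, 31.417, 86.359, 155.071.
For Linden: 15.396, 65.910, 142.116, 246.991.
Standard weights: 0.29, 0.19, 0.29, 0.23.
Millbrook: 0.2900×10.278 + 0.1900×31.417 + 0.2900×86.359 + 0.2300×155.071 = 69.6605 per 1000.
Linden: 0.2900×15.396 + 0.1900×65.910 + 0.2900×142.116 + 0.2300×246.991 = 115.0092 per 1000.
Difference = 69.6605 − 115.0092 = -45.3487.

-45.35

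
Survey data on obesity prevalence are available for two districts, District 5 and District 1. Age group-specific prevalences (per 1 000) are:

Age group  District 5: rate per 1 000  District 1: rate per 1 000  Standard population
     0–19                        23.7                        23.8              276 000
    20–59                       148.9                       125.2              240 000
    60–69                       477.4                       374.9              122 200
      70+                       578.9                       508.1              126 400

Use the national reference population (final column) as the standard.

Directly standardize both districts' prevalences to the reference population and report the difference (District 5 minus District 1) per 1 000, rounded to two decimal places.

Standard total = 764 600; weights = 0.3610, 0.3139, 0.1598, 0.1653.
District 5: 0.3610×23.7 + 0.3139×148.9 + 0.1598×477.4 + 0.1653×578.9 = 227.2933 per 1 000.
District 1: 0.3610×23.8 + 0.3139×125.2 + 0.1598×374.9 + 0.1653×508.1 = 191.8041 per 1 000.
Difference = 227.2933 − 191.8041 = 35.4892.

35.49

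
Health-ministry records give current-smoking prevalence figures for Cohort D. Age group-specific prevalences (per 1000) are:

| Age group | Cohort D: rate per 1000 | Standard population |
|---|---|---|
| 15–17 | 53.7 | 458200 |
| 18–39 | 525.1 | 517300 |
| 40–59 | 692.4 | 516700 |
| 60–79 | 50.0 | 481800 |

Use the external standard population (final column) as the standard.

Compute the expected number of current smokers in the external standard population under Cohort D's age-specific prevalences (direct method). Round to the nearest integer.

Expected current smokers = Σ (standard pop × age-specific rate ÷ 1000)
= 458200×53.7/1000 + 517300×525.1/1000 + 516700×692.4/1000 + 481800×50.0/1000
= 24605.34 + 271634.23 + 357763.08 + 24090.00 = 678092.65.

678093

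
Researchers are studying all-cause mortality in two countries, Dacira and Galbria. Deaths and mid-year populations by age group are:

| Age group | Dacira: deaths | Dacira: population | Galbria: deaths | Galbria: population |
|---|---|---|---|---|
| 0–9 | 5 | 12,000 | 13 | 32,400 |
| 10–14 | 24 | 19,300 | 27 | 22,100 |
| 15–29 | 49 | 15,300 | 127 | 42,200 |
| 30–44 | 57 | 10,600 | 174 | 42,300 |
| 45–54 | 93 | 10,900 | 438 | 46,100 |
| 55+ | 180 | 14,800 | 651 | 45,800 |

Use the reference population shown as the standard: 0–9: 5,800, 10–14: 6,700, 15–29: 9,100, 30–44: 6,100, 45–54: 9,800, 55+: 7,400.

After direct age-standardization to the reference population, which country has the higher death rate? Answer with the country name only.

Age-specific rates per 1,000 for Dacira: 0.417, 1.244, 3.203, 5.377, 8.532, 12.162.
For Galbria: 0.401, 1.222, 3.009, 4.113, 9.501, 14.214.
Standard total = 44,900; weights = 0.1292, 0.1492, 0.2027, 0.1359, 0.2183, 0.1648.
Dacira: 0.1292×0.417 + 0.1492×1.244 + 0.2027×3.203 + 0.1359×5.377 + 0.2183×8.532 + 0.1648×12.162 = 5.4857 per 1,000.
Galbria: 0.1292×0.401 + 0.1492×1.222 + 0.2027×3.009 + 0.1359×4.113 + 0.2183×9.501 + 0.1648×14.214 = 5.8193 per 1,000.

Galbria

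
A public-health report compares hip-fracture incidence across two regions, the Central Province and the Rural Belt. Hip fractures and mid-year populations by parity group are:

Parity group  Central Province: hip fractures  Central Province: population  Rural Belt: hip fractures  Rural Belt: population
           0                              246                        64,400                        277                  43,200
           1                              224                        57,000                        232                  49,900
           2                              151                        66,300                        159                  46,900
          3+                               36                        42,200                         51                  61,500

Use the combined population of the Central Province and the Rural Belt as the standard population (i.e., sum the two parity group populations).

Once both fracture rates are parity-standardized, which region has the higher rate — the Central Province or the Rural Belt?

Rural Belt

Parity-specific rates per 100,000 for the Central Province: 381.99, 392.98, 227.75, 85.31.
For the Rural Belt: 641.20, 464.93, 339.02, 82.93.
Combined standard total = 431,400; weights = 0.2494, 0.2478, 0.2624, 0.2404.
The Central Province: 0.2494×381.99 + 0.2478×392.98 + 0.2624×227.75 + 0.2404×85.31 = 272.9247 per 100,000.
The Rural Belt: 0.2494×641.20 + 0.2478×464.93 + 0.2624×339.02 + 0.2404×82.93 = 384.0311 per 100,000.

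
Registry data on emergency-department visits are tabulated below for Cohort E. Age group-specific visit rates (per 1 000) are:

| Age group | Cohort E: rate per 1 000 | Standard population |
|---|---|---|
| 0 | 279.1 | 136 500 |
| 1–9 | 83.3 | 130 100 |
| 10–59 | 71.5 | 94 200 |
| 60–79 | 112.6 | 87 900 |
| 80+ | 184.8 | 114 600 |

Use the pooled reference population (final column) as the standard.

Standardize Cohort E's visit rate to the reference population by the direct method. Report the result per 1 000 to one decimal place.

Standard total = 563 300; weights = 0.2423, 0.2310, 0.1672, 0.1560, 0.2034.
Standardized rate: 0.2423×279.1 + 0.2310×83.3 + 0.1672×71.5 + 0.1560×112.6 + 0.2034×184.8 = 153.9950 per 1 000.

154.0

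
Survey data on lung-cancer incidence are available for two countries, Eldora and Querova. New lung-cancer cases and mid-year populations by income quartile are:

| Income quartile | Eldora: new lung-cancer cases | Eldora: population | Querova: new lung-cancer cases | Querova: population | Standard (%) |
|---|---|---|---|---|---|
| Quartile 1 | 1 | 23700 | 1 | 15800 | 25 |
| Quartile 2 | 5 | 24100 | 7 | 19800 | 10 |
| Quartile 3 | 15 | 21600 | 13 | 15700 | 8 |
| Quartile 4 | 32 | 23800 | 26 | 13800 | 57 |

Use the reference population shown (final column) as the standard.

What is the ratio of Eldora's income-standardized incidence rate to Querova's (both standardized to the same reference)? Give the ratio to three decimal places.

0.716

Income-specific rates per 100000 for Eldora: 4.22, 20.75, 69.44, 134.45.
For Querova: 6.33, 35.35, 82.80, 188.41.
Standard weights: 0.25, 0.10, 0.08, 0.57.
Eldora: 0.2500×4.22 + 0.1000×20.75 + 0.0800×69.44 + 0.5700×134.45 = 85.3238 per 100000.
Querova: 0.2500×6.33 + 0.1000×35.35 + 0.0800×82.80 + 0.5700×188.41 = 119.1331 per 100000.
Ratio = 85.3238 ÷ 119.1331 = 0.71621.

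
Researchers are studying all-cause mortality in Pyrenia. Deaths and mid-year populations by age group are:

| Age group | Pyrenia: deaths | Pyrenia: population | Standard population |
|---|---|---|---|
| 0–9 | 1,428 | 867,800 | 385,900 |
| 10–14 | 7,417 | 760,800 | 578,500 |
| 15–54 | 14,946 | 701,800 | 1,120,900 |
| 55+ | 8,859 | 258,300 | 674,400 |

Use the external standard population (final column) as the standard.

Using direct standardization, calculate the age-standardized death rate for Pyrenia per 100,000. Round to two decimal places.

1930.51

Age-specific rates per 100,000 for Pyrenia: 164.55, 974.89, 2129.67, 3429.73.
Standard total = 2,759,700; weights = 0.1398, 0.2096, 0.4062, 0.2444.
Standardized rate: 0.1398×164.55 + 0.2096×974.89 + 0.4062×2129.67 + 0.2444×3429.73 = 1930.5117 per 100,000.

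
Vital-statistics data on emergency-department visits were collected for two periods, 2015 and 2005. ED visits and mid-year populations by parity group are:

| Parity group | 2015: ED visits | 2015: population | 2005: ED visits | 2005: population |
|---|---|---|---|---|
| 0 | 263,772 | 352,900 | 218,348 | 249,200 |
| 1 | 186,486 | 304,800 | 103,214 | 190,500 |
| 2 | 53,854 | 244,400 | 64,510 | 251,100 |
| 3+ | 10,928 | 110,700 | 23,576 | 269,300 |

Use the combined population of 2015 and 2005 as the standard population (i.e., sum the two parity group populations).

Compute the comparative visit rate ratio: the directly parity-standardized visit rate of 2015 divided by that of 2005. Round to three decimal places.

Parity-specific rates per 1,000 for 2015: 747.441, 611.831, 220.352, 98.717.
For 2005: 876.196, 541.806, 256.910, 87.545.
Combined standard total = 1,972,900; weights = 0.3052, 0.2511, 0.2512, 0.1926.
2015: 0.3052×747.441 + 0.2511×611.831 + 0.2512×220.352 + 0.1926×98.717 = 456.0652 per 1,000.
2005: 0.3052×876.196 + 0.2511×541.806 + 0.2512×256.910 + 0.1926×87.545 = 484.8091 per 1,000.
Ratio = 456.0652 ÷ 484.8091 = 0.94071.

0.941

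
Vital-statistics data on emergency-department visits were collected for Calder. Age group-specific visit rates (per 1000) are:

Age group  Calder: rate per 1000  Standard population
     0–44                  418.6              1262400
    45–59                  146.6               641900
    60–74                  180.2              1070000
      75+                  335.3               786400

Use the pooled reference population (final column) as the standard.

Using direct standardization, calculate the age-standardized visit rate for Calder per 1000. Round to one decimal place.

Standard total = 3760700; weights = 0.3357, 0.1707, 0.2845, 0.2091.
Standardized rate: 0.3357×418.6 + 0.1707×146.6 + 0.2845×180.2 + 0.2091×335.3 = 286.9245 per 1000.

286.9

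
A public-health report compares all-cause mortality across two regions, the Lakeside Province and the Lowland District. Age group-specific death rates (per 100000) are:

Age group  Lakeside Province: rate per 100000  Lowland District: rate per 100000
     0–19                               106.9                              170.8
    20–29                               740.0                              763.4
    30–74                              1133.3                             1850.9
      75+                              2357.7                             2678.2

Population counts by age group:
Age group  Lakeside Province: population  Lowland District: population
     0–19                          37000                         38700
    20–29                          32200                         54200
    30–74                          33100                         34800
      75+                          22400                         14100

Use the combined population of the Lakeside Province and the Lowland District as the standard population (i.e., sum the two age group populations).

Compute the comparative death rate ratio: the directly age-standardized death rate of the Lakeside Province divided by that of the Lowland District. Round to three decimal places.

0.777

Combined standard total = 266500; weights = 0.2841, 0.3242, 0.2548, 0.1370.
The Lakeside Province: 0.2841×106.9 + 0.3242×740.0 + 0.2548×1133.3 + 0.1370×2357.7 = 881.9341 per 100000.
The Lowland District: 0.2841×170.8 + 0.3242×763.4 + 0.2548×1850.9 + 0.1370×2678.2 = 1134.4005 per 100000.
Ratio = 881.9341 ÷ 1134.4005 = 0.77745.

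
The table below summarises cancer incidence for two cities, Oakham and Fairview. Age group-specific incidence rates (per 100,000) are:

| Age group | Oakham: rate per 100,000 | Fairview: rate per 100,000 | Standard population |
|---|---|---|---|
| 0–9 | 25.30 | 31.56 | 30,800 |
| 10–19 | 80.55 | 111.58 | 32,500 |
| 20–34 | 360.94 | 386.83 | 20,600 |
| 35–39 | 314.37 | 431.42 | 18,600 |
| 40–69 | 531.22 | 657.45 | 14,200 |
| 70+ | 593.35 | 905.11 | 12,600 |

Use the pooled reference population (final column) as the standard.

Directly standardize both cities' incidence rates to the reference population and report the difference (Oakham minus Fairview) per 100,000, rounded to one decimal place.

Standard total = 129,300; weights = 0.2382, 0.2514, 0.1593, 0.1439, 0.1098, 0.0974.
Oakham: 0.2382×25.30 + 0.2514×80.55 + 0.1593×360.94 + 0.1439×314.37 + 0.1098×531.22 + 0.0974×593.35 = 245.1608 per 100,000.
Fairview: 0.2382×31.56 + 0.2514×111.58 + 0.1593×386.83 + 0.1439×431.42 + 0.1098×657.45 + 0.0974×905.11 = 319.6573 per 100,000.
Difference = 245.1608 − 319.6573 = -74.4964.

-74.5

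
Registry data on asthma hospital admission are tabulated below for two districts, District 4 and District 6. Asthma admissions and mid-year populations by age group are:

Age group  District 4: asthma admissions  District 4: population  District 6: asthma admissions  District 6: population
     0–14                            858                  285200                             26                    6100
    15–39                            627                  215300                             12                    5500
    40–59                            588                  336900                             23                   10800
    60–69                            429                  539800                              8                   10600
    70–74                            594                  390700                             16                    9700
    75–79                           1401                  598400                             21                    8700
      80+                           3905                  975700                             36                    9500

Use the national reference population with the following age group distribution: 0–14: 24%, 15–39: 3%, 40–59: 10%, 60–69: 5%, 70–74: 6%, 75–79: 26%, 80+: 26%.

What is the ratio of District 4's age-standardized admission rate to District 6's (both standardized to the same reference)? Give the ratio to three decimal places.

Age-specific rates per 10000 for District 4: 30.08, 29.12, 17.45, 7.95, 15.20, 23.41, 40.02.
For District 6: 42.62, 21.82, 21.30, 7.55, 16.49, 24.14, 37.89.
Standard weights: 0.24, 0.03, 0.10, 0.05, 0.06, 0.26, 0.26.
District 4: 0.2400×30.08 + 0.0300×29.12 + 0.1000×17.45 + 0.0500×7.95 + 0.0600×15.20 + 0.2600×23.41 + 0.2600×40.02 = 27.6419 per 10000.
District 6: 0.2400×42.62 + 0.0300×21.82 + 0.1000×21.30 + 0.0500×7.55 + 0.0600×16.49 + 0.2600×24.14 + 0.2600×37.89 = 30.5092 per 10000.
Ratio = 27.6419 ÷ 30.5092 = 0.90602.

0.906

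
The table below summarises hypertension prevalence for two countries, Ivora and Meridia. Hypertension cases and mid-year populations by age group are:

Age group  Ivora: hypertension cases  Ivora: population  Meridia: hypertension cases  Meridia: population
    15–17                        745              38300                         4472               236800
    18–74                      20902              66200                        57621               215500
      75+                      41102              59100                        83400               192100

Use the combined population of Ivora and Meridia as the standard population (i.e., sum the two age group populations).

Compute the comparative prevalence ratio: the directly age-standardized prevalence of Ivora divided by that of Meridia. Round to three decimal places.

Age-specific rates per 1000 for Ivora: 19.452, 315.740, 695.465.
For Meridia: 18.885, 267.383, 434.149.
Combined standard total = 808000; weights = 0.3405, 0.3486, 0.3109.
Ivora: 0.3405×19.452 + 0.3486×315.740 + 0.3109×695.465 = 332.9159 per 1000.
Meridia: 0.3405×18.885 + 0.3486×267.383 + 0.3109×434.149 = 234.6228 per 1000.
Ratio = 332.9159 ÷ 234.6228 = 1.41894.

1.419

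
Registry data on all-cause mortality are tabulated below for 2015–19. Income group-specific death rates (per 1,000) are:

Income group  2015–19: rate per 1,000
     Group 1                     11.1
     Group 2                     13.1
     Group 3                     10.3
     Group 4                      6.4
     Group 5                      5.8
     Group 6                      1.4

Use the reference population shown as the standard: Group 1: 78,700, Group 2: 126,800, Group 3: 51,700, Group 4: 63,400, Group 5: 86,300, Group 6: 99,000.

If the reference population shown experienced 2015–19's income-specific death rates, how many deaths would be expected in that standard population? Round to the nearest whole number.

Expected deaths = Σ (standard pop × income-specific rate ÷ 1,000)
= 78,700×11.1/1,000 + 126,800×13.1/1,000 + 51,700×10.3/1,000 + 63,400×6.4/1,000 + 86,300×5.8/1,000 + 99,000×1.4/1,000
= 873.57 + 1661.08 + 532.51 + 405.76 + 500.54 + 138.60 = 4112.06.

4112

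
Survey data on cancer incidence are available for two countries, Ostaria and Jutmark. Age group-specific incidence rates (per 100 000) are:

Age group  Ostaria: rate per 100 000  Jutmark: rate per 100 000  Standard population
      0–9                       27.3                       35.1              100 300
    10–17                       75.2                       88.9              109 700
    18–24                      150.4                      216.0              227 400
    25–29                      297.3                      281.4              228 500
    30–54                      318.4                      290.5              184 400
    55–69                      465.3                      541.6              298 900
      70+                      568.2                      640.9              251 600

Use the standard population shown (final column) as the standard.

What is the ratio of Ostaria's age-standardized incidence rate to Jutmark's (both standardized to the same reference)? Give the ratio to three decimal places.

0.902

Standard total = 1 400 800; weights = 0.0716, 0.0783, 0.1623, 0.1631, 0.1316, 0.2134, 0.1796.
Ostaria: 0.0716×27.3 + 0.0783×75.2 + 0.1623×150.4 + 0.1631×297.3 + 0.1316×318.4 + 0.2134×465.3 + 0.1796×568.2 = 324.0091 per 100 000.
Jutmark: 0.0716×35.1 + 0.0783×88.9 + 0.1623×216.0 + 0.1631×281.4 + 0.1316×290.5 + 0.2134×541.6 + 0.1796×640.9 = 359.3618 per 100 000.
Ratio = 324.0091 ÷ 359.3618 = 0.90162.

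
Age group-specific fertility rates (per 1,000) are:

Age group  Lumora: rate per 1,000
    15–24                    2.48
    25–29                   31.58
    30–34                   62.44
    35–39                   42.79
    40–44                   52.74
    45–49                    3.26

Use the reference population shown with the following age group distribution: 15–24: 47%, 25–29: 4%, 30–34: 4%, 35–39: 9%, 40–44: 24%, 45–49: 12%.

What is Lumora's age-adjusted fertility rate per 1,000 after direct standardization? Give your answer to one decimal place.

Standard weights: 0.47, 0.04, 0.04, 0.09, 0.24, 0.12.
Standardized rate: 0.4700×2.48 + 0.0400×31.58 + 0.0400×62.44 + 0.0900×42.79 + 0.2400×52.74 + 0.1200×3.26 = 21.8263 per 1,000.

21.8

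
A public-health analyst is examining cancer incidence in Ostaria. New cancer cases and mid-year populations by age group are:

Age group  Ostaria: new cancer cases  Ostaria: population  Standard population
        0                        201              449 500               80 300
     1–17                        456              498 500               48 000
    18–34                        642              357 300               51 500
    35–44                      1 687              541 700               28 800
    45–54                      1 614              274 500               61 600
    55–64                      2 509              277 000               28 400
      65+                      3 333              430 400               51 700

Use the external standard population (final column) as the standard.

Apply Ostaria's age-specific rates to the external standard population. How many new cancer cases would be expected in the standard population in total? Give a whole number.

1282

Age-specific rates per 100 000 for Ostaria: 44.72, 91.47, 179.68, 311.43, 587.98, 905.78, 774.40.
Expected new cancer cases = Σ (standard pop × age-specific rate ÷ 100 000)
= 80 300×44.72/100 000 + 48 000×91.47/100 000 + 51 500×179.68/100 000 + 28 800×311.43/100 000 + 61 600×587.98/100 000 + 28 400×905.78/100 000 + 51 700×774.40/100 000
= 35.91 + 43.91 + 92.54 + 89.69 + 362.19 + 257.24 + 400.36 = 1281.84.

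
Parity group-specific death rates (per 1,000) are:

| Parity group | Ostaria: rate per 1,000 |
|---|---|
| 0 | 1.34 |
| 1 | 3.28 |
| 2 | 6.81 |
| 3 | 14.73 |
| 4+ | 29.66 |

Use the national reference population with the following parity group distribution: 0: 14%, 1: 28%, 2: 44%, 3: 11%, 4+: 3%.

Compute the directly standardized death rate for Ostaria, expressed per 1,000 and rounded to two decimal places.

Standard weights: 0.14, 0.28, 0.44, 0.11, 0.03.
Standardized rate: 0.1400×1.34 + 0.2800×3.28 + 0.4400×6.81 + 0.1100×14.73 + 0.0300×29.66 = 6.6125 per 1,000.

6.61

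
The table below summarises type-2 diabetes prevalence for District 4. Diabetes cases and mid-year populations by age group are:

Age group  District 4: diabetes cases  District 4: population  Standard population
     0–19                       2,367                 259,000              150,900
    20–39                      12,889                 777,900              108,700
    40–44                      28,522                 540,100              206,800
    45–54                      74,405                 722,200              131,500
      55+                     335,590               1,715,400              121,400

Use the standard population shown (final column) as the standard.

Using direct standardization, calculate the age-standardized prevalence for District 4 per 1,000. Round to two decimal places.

Age-specific rates per 1,000 for District 4: 9.139, 16.569, 52.809, 103.025, 195.634.
Standard total = 719,300; weights = 0.2098, 0.1511, 0.2875, 0.1828, 0.1688.
Standardized rate: 0.2098×9.139 + 0.1511×16.569 + 0.2875×52.809 + 0.1828×103.025 + 0.1688×195.634 = 71.4566 per 1,000.

71.46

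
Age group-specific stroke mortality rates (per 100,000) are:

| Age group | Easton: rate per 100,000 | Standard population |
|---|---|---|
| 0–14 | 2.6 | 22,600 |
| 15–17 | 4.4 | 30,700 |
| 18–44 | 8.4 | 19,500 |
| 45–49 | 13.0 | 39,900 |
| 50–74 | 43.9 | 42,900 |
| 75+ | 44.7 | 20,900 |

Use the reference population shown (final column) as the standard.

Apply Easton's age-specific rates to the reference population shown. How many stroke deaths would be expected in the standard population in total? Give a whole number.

37

Expected stroke deaths = Σ (standard pop × age-specific rate ÷ 100,000)
= 22,600×2.6/100,000 + 30,700×4.4/100,000 + 19,500×8.4/100,000 + 39,900×13.0/100,000 + 42,900×43.9/100,000 + 20,900×44.7/100,000
= 0.59 + 1.35 + 1.64 + 5.19 + 18.83 + 9.34 = 36.94.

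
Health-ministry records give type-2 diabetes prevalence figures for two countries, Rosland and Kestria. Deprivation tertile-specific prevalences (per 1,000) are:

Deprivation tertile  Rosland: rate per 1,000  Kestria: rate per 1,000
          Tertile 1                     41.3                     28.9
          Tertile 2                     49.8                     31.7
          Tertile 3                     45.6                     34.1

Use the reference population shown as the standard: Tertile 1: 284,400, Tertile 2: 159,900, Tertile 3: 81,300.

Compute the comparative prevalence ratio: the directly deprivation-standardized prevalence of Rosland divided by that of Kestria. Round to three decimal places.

Standard total = 525,600; weights = 0.5411, 0.3042, 0.1547.
Rosland: 0.5411×41.3 + 0.3042×49.8 + 0.1547×45.6 = 44.5510 per 1,000.
Kestria: 0.5411×28.9 + 0.3042×31.7 + 0.1547×34.1 = 30.5562 per 1,000.
Ratio = 44.5510 ÷ 30.5562 = 1.45800.

1.458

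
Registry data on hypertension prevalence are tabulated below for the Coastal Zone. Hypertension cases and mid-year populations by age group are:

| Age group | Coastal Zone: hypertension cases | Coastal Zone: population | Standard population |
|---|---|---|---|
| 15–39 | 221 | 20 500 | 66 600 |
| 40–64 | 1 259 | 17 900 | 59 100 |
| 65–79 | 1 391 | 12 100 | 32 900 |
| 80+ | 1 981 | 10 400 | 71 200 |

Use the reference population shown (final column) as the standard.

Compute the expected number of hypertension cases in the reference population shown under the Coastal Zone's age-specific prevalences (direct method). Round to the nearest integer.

Age-specific rates per 1 000 for the Coastal Zone: 10.780, 70.335, 114.959, 190.481.
Expected hypertension cases = Σ (standard pop × age-specific rate ÷ 1 000)
= 66 600×10.780/1 000 + 59 100×70.335/1 000 + 32 900×114.959/1 000 + 71 200×190.481/1 000
= 717.98 + 4156.81 + 3782.14 + 13562.23 = 22219.16.

22219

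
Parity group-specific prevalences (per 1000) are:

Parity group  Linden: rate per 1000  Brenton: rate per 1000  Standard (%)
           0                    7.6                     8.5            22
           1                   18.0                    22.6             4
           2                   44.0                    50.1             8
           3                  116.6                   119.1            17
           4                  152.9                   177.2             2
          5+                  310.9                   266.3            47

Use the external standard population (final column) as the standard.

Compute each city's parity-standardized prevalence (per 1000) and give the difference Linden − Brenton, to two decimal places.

19.18

Standard weights: 0.22, 0.04, 0.08, 0.17, 0.02, 0.47.
Linden: 0.2200×7.6 + 0.0400×18.0 + 0.0800×44.0 + 0.1700×116.6 + 0.0200×152.9 + 0.4700×310.9 = 174.9150 per 1000.
Brenton: 0.2200×8.5 + 0.0400×22.6 + 0.0800×50.1 + 0.1700×119.1 + 0.0200×177.2 + 0.4700×266.3 = 155.7340 per 1000.
Difference = 174.9150 − 155.7340 = 19.1810.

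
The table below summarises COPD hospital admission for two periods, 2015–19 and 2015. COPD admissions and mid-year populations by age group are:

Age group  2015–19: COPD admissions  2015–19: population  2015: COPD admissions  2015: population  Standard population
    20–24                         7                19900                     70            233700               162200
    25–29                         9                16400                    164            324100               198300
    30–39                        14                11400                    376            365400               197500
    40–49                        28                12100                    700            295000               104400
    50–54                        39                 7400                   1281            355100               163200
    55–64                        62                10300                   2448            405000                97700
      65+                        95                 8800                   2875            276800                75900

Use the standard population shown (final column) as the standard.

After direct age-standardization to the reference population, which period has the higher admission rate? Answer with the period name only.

2015–19

Age-specific rates per 10000 for 2015–19: 3.52, 5.49, 12.28, 23.14, 52.70, 60.19, 107.95.
For 2015: 3.00, 5.06, 10.29, 23.73, 36.07, 60.44, 103.87.
Standard total = 999200; weights = 0.1623, 0.1985, 0.1977, 0.1045, 0.1633, 0.0978, 0.0760.
2015–19: 0.1623×3.52 + 0.1985×5.49 + 0.1977×12.28 + 0.1045×23.14 + 0.1633×52.70 + 0.0978×60.19 + 0.0760×107.95 = 29.1993 per 10000.
2015: 0.1623×3.00 + 0.1985×5.06 + 0.1977×10.29 + 0.1045×23.73 + 0.1633×36.07 + 0.0978×60.44 + 0.0760×103.87 = 25.6956 per 10000.
The crude rates (29.43 vs 35.09) would put 2015 higher, but that reflects its age composition; once standardized to a common age structure, 2015–19 has the higher underlying rate.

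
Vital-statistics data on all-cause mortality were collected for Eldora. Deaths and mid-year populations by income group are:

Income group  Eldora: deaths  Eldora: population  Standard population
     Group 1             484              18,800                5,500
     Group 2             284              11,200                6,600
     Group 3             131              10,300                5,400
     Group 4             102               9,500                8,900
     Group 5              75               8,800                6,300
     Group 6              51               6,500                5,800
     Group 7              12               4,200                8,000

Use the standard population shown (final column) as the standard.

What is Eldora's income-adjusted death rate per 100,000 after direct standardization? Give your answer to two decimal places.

Income-specific rates per 100,000 for Eldora: 2574.47, 2535.71, 1271.84, 1073.68, 852.27, 784.62, 285.71.
Standard total = 46,500; weights = 0.1183, 0.1419, 0.1161, 0.1914, 0.1355, 0.1247, 0.1720.
Standardized rate: 0.1183×2574.47 + 0.1419×2535.71 + 0.1161×1271.84 + 0.1914×1073.68 + 0.1355×852.27 + 0.1247×784.62 + 0.1720×285.71 = 1280.1041 per 100,000.

1280.10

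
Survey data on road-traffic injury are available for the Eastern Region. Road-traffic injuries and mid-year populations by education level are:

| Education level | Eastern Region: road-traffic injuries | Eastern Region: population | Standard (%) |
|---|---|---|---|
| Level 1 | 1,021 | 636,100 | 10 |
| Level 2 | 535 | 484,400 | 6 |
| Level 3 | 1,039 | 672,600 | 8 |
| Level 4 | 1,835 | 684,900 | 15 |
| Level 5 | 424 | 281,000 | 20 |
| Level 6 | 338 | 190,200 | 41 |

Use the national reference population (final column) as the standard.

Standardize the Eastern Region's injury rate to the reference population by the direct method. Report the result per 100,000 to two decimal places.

Education-specific rates per 100,000 for the Eastern Region: 160.51, 110.45, 154.48, 267.92, 150.89, 177.71.
Standard weights: 0.10, 0.06, 0.08, 0.15, 0.20, 0.41.
Standardized rate: 0.1000×160.51 + 0.0600×110.45 + 0.0800×154.48 + 0.1500×267.92 + 0.2000×150.89 + 0.4100×177.71 = 178.2621 per 100,000.

178.26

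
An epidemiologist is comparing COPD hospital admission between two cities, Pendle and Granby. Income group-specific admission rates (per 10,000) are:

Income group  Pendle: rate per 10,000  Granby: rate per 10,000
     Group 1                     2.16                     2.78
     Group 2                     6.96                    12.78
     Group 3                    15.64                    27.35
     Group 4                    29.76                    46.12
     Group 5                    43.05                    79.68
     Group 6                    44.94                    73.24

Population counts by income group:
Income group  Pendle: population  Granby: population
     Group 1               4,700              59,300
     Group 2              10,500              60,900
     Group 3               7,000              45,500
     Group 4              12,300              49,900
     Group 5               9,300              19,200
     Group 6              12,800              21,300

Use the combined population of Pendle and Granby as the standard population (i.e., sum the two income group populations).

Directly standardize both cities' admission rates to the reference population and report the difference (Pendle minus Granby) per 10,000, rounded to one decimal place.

-13.1

Combined standard total = 312,700; weights = 0.2047, 0.2283, 0.1679, 0.1989, 0.0911, 0.1091.
Pendle: 0.2047×2.16 + 0.2283×6.96 + 0.1679×15.64 + 0.1989×29.76 + 0.0911×43.05 + 0.1091×44.94 = 19.4011 per 10,000.
Granby: 0.2047×2.78 + 0.2283×12.78 + 0.1679×27.35 + 0.1989×46.12 + 0.0911×79.68 + 0.1091×73.24 = 32.5018 per 10,000.
Difference = 19.4011 − 32.5018 = -13.1007.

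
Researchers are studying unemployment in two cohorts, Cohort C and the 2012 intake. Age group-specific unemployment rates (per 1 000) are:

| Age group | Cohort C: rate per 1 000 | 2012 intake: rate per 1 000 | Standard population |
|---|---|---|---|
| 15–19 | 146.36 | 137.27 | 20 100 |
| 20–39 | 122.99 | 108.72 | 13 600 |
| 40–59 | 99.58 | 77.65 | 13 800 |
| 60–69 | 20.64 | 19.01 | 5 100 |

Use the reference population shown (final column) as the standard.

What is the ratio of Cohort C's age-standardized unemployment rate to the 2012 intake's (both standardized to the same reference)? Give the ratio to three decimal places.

1.127

Standard total = 52 600; weights = 0.3821, 0.2586, 0.2624, 0.0970.
Cohort C: 0.3821×146.36 + 0.2586×122.99 + 0.2624×99.58 + 0.0970×20.64 = 115.8549 per 1 000.
The 2012 intake: 0.3821×137.27 + 0.2586×108.72 + 0.2624×77.65 + 0.0970×19.01 = 102.7802 per 1 000.
Ratio = 115.8549 ÷ 102.7802 = 1.12721.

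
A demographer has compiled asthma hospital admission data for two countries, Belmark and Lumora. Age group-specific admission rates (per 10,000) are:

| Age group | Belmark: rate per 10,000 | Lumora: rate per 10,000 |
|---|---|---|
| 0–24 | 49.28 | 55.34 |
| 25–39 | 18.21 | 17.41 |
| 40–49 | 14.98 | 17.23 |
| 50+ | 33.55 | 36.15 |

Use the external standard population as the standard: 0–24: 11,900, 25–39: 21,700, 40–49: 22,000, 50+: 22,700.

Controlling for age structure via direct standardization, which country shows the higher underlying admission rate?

Lumora

Standard total = 78,300; weights = 0.1520, 0.2771, 0.2810, 0.2899.
Belmark: 0.1520×49.28 + 0.2771×18.21 + 0.2810×14.98 + 0.2899×33.55 = 26.4717 per 10,000.
Lumora: 0.1520×55.34 + 0.2771×17.41 + 0.2810×17.23 + 0.2899×36.15 = 28.5569 per 10,000.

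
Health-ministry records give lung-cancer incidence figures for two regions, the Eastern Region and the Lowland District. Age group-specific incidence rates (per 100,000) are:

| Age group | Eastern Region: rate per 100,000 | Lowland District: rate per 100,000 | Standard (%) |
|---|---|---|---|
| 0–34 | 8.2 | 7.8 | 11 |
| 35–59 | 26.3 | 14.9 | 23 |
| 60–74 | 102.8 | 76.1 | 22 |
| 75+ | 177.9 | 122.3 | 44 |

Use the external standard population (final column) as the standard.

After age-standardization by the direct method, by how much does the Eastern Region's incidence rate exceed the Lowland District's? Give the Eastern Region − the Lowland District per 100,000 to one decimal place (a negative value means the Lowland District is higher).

33.0

Standard weights: 0.11, 0.23, 0.22, 0.44.
The Eastern Region: 0.1100×8.2 + 0.2300×26.3 + 0.2200×102.8 + 0.4400×177.9 = 107.8430 per 100,000.
The Lowland District: 0.1100×7.8 + 0.2300×14.9 + 0.2200×76.1 + 0.4400×122.3 = 74.8390 per 100,000.
Difference = 107.8430 − 74.8390 = 33.0040.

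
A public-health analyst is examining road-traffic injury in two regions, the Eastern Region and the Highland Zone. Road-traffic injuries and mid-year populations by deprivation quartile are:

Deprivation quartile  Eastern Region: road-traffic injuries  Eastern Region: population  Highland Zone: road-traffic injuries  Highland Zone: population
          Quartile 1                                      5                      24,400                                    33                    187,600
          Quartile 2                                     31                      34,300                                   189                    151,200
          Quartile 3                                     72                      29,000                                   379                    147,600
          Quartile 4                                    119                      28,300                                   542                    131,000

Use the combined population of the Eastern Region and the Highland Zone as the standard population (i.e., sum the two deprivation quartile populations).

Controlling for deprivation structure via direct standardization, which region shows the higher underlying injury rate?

Highland Zone

Deprivation-specific rates per 100,000 for the Eastern Region: 20.49, 90.38, 248.28, 420.49.
For the Highland Zone: 17.59, 125.00, 256.78, 413.74.
Combined standard total = 733,400; weights = 0.2891, 0.2529, 0.2408, 0.2172.
The Eastern Region: 0.2891×20.49 + 0.2529×90.38 + 0.2408×248.28 + 0.2172×420.49 = 179.9017 per 100,000.
The Highland Zone: 0.2891×17.59 + 0.2529×125.00 + 0.2408×256.78 + 0.2172×413.74 = 188.3993 per 100,000.
The crude rates (195.69 vs 185.13) would put the Eastern Region higher, but that reflects its deprivation composition; once standardized to a common deprivation structure, the Highland Zone has the higher underlying rate.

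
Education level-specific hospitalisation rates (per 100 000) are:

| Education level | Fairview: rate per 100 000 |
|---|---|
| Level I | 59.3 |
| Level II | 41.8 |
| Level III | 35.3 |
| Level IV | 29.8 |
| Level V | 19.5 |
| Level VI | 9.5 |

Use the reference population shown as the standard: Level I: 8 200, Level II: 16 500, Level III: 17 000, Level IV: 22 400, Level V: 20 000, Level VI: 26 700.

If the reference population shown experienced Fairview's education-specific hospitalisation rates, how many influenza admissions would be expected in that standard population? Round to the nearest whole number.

Expected influenza admissions = Σ (standard pop × education-specific rate ÷ 100 000)
= 8 200×59.3/100 000 + 16 500×41.8/100 000 + 17 000×35.3/100 000 + 22 400×29.8/100 000 + 20 000×19.5/100 000 + 26 700×9.5/100 000
= 4.86 + 6.90 + 6.00 + 6.68 + 3.90 + 2.54 = 30.87.

31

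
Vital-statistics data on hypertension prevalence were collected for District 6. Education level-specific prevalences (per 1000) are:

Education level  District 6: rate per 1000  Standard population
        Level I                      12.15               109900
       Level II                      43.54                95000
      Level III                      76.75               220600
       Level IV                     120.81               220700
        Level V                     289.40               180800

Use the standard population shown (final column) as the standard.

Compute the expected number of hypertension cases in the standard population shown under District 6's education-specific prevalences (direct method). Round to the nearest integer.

101389

Expected hypertension cases = Σ (standard pop × education-specific rate ÷ 1000)
= 109900×12.15/1000 + 95000×43.54/1000 + 220600×76.75/1000 + 220700×120.81/1000 + 180800×289.40/1000
= 1335.29 + 4136.30 + 16931.05 + 26662.77 + 52323.52 = 101388.92.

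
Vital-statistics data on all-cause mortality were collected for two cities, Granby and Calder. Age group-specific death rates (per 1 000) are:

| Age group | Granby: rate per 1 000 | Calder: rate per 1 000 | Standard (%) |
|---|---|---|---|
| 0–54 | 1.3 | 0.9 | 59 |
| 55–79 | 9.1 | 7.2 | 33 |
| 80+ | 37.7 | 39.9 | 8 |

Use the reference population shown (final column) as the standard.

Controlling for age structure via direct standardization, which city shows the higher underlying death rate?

Standard weights: 0.59, 0.33, 0.08.
Granby: 0.5900×1.3 + 0.3300×9.1 + 0.0800×37.7 = 6.7860 per 1 000.
Calder: 0.5900×0.9 + 0.3300×7.2 + 0.0800×39.9 = 6.0990 per 1 000.

Granby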